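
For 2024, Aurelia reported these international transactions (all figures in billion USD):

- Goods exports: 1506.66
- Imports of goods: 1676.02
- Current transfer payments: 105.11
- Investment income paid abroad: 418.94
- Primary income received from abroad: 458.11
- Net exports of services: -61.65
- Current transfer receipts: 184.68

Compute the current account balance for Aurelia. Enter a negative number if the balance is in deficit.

Goods balance = 1506.66 - 1676.02 = -169.36
Services balance = -61.65
Trade balance (goods + services) = -169.36 + (-61.65) = -231.01
Net primary income = 458.11 - 418.94 = 39.17
Net secondary income = 184.68 - 105.11 = 79.57
Current account = -231.01 + 39.17 + 79.57 = -112.27

-112.27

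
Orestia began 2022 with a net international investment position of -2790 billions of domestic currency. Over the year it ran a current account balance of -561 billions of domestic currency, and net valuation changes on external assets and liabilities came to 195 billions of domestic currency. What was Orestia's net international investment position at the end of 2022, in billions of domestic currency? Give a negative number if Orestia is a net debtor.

-3156

Change in NIIP = current account + net valuation change = -561 + 195 = -366
End-of-year NIIP = -2790 + (-366) = -3156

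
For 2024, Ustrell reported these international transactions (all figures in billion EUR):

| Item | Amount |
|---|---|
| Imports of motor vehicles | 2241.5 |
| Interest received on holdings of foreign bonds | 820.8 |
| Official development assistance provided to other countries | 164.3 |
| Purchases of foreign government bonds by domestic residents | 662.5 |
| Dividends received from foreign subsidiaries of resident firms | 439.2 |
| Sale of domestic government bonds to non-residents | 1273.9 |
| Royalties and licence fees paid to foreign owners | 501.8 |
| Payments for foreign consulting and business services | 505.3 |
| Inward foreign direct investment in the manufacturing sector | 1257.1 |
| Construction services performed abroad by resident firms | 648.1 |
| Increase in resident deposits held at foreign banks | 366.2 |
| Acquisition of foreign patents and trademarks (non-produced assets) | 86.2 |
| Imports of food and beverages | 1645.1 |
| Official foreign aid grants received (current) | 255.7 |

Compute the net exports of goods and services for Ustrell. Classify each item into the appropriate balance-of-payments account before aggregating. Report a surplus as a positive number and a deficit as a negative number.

-4245.6

Goods: -1645.1 - 2241.5 = -3886.6
Services: 648.1 - 505.3 - 501.8 = -359.0
Trade balance = -3886.6 + (-359.0) = -4245.6
(Excluded from the trade balance — primary income: interest received on holdings of foreign bonds 820.8, dividends received from foreign subsidiaries of resident firms 439.2; secondary income: official development assistance provided to other countries 164.3, official foreign aid grants received (current) 255.7; financial account: purchases of foreign government bonds by domestic residents 662.5, sale of domestic government bonds to non-residents 1273.9, inward foreign direct investment in the manufacturing sector 1257.1, increase in resident deposits held at foreign banks 366.2; capital account: acquisition of foreign patents and trademarks (non-produced assets) 86.2.)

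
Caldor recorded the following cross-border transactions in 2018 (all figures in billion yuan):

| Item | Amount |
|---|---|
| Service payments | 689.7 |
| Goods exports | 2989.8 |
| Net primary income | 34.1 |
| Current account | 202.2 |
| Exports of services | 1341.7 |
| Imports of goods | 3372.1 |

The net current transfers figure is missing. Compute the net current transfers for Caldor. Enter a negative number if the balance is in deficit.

-101.6

Current account = goods balance + services balance + net primary income + net secondary income
Sum of the known components = 303.8
Net current transfers = CA - (known components) = 202.2 - 303.8 = -101.6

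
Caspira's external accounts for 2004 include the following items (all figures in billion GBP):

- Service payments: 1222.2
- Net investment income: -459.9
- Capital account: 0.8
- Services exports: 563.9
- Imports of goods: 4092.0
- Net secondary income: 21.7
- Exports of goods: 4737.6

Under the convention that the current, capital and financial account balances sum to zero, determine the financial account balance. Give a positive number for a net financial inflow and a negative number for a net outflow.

450.1

Goods balance = 4737.6 - 4092.0 = 645.6
Services balance = 563.9 - 1222.2 = -658.3
Trade balance (goods + services) = 645.6 + (-658.3) = -12.7
Net primary income = -459.9
Net secondary income = 21.7
Current account = -12.7 + (-459.9) + 21.7 = -450.9
Financial account = -(-450.9 + 0.8) = 450.1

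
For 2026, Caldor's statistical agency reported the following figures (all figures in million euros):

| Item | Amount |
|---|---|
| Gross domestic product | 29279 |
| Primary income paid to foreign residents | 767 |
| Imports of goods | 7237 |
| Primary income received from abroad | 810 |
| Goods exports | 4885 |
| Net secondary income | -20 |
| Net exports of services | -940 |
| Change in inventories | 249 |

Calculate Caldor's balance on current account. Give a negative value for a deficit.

-3269

Goods balance = 4885 - 7237 = -2352
Services balance = -940
Trade balance (goods + services) = -2352 + (-940) = -3292
Net primary income = 810 - 767 = 43
Net secondary income = -20
Current account = -3292 + 43 + (-20) = -3269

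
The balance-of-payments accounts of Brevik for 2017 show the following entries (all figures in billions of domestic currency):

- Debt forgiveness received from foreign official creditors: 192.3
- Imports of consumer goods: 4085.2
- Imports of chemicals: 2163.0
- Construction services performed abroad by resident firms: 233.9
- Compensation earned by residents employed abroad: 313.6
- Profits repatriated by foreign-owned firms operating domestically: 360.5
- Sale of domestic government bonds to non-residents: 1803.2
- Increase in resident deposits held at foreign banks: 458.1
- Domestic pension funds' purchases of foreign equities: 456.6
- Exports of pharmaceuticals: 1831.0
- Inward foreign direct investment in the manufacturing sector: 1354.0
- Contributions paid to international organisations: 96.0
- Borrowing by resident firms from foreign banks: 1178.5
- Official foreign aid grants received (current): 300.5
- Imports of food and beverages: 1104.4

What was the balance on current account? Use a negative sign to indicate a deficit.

Goods: -1104.4 - 4085.2 + 1831.0 - 2163.0 = -5521.6
Services: 233.9
Primary income: -360.5 + 313.6 = -46.9
Secondary income: 300.5 - 96.0 = 204.5
Current account = (-5521.6) + 233.9 + (-46.9) + 204.5 = -5130.1
(Excluded from the current account — capital account: debt forgiveness received from foreign official creditors 192.3; financial account: sale of domestic government bonds to non-residents 1803.2, increase in resident deposits held at foreign banks 458.1, domestic pension funds' purchases of foreign equities 456.6, inward foreign direct investment in the manufacturing sector 1354.0, borrowing by resident firms from foreign banks 1178.5.)

-5130.1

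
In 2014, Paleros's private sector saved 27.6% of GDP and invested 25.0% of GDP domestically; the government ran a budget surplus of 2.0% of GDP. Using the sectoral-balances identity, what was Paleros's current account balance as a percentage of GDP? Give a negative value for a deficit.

By the sectoral-balances identity, CA = (S_private - I) + (T - G).
Private balance = 27.6 - 25.0 = 2.6
Government balance (T - G) = 2.0
CA = 2.6 + 2.0 = 4.6

4.6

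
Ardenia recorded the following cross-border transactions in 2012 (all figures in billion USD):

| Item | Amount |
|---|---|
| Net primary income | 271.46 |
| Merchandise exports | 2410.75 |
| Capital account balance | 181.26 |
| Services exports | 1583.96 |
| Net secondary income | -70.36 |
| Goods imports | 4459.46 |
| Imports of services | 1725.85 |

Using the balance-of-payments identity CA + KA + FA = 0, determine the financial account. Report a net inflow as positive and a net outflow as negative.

Goods balance = 2410.75 - 4459.46 = -2048.71
Services balance = 1583.96 - 1725.85 = -141.89
Trade balance (goods + services) = -2048.71 + (-141.89) = -2190.60
Net primary income = 271.46
Net secondary income = -70.36
Current account = -2190.60 + 271.46 + (-70.36) = -1989.50
Financial account = -(-1989.50 + 181.26) = 1808.24

1808.24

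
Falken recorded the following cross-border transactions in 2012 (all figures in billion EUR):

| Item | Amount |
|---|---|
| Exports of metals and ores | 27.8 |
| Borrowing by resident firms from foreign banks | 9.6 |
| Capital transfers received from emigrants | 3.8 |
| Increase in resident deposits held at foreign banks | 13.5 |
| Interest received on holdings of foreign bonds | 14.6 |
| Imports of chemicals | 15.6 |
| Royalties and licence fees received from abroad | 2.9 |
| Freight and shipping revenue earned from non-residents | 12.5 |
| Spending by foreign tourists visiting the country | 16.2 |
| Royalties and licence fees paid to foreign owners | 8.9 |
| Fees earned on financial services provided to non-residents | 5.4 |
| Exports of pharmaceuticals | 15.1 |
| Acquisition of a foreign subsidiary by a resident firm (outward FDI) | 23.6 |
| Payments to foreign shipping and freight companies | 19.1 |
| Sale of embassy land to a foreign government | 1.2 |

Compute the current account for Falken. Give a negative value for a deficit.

Goods: -15.6 + 15.1 + 27.8 = 27.3
Services: -8.9 + 5.4 + 12.5 + 2.9 - 19.1 + 16.2 = 9.0
Primary income: 14.6
Current account = 27.3 + 9.0 + 14.6 = 50.9
(Excluded from the current account — financial account: borrowing by resident firms from foreign banks 9.6, increase in resident deposits held at foreign banks 13.5, acquisition of a foreign subsidiary by a resident firm (outward FDI) 23.6; capital account: capital transfers received from emigrants 3.8, sale of embassy land to a foreign government 1.2.)

50.9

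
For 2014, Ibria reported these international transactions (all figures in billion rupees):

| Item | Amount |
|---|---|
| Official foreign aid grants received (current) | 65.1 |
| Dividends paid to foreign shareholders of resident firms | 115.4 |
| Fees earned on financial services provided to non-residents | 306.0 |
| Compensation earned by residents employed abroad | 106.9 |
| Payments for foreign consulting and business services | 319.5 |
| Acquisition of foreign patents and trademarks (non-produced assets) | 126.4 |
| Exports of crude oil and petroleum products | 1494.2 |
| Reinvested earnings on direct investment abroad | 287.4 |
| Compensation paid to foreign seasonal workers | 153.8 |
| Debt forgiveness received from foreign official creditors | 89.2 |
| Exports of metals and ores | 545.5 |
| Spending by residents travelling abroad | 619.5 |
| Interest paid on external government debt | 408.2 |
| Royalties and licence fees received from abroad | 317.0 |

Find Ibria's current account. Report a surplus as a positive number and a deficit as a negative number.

Goods: 1494.2 + 545.5 = 2039.7
Services: -319.5 + 317.0 - 619.5 + 306.0 = -316.0
Primary income: 287.4 - 115.4 - 408.2 + 106.9 - 153.8 = -283.1
Secondary income: 65.1
Current account = 2039.7 + (-316.0) + (-283.1) + 65.1 = 1505.7
(Excluded from the current account — capital account: acquisition of foreign patents and trademarks (non-produced assets) 126.4, debt forgiveness received from foreign official creditors 89.2.)

1505.7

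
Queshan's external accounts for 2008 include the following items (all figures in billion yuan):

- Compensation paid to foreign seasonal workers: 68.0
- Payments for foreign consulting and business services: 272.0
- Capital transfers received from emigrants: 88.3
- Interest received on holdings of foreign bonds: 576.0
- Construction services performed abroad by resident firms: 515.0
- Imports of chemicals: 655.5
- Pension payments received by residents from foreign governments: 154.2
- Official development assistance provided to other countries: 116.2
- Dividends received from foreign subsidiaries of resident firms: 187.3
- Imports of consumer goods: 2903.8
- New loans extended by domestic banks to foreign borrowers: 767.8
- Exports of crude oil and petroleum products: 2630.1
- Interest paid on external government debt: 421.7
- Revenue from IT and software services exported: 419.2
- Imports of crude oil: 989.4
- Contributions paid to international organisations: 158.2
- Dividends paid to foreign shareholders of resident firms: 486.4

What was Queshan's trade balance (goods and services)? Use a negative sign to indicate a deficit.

-1256.4

Goods: -989.4 - 655.5 + 2630.1 - 2903.8 = -1918.6
Services: -272.0 + 419.2 + 515.0 = 662.2
Trade balance = -1918.6 + 662.2 = -1256.4
(Excluded from the trade balance — primary income: compensation paid to foreign seasonal workers 68.0, interest received on holdings of foreign bonds 576.0, dividends received from foreign subsidiaries of resident firms 187.3, interest paid on external government debt 421.7, dividends paid to foreign shareholders of resident firms 486.4; capital account: capital transfers received from emigrants 88.3; secondary income: pension payments received by residents from foreign governments 154.2, official development assistance provided to other countries 116.2, contributions paid to international organisations 158.2; financial account: new loans extended by domestic banks to foreign borrowers 767.8.)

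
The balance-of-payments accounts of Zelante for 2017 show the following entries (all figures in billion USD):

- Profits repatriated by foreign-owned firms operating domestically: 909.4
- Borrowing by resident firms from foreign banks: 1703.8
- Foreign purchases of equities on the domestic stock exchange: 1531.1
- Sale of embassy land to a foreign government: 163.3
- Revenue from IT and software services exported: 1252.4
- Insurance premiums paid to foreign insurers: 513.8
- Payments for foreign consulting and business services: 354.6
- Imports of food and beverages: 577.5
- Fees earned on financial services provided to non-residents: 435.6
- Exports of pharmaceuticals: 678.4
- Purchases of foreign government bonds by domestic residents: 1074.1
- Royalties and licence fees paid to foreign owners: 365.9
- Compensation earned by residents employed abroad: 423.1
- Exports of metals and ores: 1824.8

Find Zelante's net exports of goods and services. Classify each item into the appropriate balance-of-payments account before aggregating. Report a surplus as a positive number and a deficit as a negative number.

Goods: 678.4 - 577.5 + 1824.8 = 1925.7
Services: -513.8 + 1252.4 - 354.6 - 365.9 + 435.6 = 453.7
Trade balance = 1925.7 + 453.7 = 2379.4
(Excluded from the trade balance — primary income: profits repatriated by foreign-owned firms operating domestically 909.4, compensation earned by residents employed abroad 423.1; financial account: borrowing by resident firms from foreign banks 1703.8, foreign purchases of equities on the domestic stock exchange 1531.1, purchases of foreign government bonds by domestic residents 1074.1; capital account: sale of embassy land to a foreign government 163.3.)

2379.4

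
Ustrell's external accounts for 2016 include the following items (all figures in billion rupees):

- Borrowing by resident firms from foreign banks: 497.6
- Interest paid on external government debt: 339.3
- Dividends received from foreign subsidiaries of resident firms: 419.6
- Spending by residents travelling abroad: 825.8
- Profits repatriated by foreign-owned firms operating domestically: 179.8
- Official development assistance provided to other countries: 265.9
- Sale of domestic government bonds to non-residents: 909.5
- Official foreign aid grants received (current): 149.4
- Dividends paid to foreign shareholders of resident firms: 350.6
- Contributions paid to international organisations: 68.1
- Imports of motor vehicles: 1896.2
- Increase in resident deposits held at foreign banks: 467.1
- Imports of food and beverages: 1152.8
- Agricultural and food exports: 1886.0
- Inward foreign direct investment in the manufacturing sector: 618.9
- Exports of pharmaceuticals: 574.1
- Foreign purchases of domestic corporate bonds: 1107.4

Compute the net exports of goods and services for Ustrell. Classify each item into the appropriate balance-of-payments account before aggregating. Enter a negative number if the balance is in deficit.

-1414.7

Goods: 1886.0 - 1152.8 - 1896.2 + 574.1 = -588.9
Services: -825.8
Trade balance = -588.9 + (-825.8) = -1414.7
(Excluded from the trade balance — financial account: borrowing by resident firms from foreign banks 497.6, sale of domestic government bonds to non-residents 909.5, increase in resident deposits held at foreign banks 467.1, inward foreign direct investment in the manufacturing sector 618.9, foreign purchases of domestic corporate bonds 1107.4; primary income: interest paid on external government debt 339.3, dividends received from foreign subsidiaries of resident firms 419.6, profits repatriated by foreign-owned firms operating domestically 179.8, dividends paid to foreign shareholders of resident firms 350.6; secondary income: official development assistance provided to other countries 265.9, official foreign aid grants received (current) 149.4, contributions paid to international organisations 68.1.)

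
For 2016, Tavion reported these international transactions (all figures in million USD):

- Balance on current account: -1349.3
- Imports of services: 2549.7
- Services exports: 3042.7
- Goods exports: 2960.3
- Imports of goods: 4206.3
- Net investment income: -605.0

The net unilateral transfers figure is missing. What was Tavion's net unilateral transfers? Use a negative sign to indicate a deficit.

Current account = goods balance + services balance + net primary income + net secondary income
Sum of the known components = -1358.0
Net unilateral transfers = CA - (known components) = -1349.3 - (-1358.0) = 8.7

8.7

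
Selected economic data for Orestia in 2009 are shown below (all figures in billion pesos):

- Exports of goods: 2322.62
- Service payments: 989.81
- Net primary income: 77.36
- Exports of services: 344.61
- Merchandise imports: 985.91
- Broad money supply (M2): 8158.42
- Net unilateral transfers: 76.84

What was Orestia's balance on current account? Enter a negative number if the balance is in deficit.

845.71

Goods balance = 2322.62 - 985.91 = 1336.71
Services balance = 344.61 - 989.81 = -645.20
Trade balance (goods + services) = 1336.71 + (-645.20) = 691.51
Net primary income = 77.36
Net secondary income = 76.84
Current account = 691.51 + 77.36 + 76.84 = 845.71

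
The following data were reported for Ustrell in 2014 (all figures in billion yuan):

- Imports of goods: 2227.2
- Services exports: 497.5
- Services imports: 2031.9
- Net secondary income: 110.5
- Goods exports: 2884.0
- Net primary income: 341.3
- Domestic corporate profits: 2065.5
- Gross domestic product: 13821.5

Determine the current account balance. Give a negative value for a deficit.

Goods balance = 2884.0 - 2227.2 = 656.8
Services balance = 497.5 - 2031.9 = -1534.4
Trade balance (goods + services) = 656.8 + (-1534.4) = -877.6
Net primary income = 341.3
Net secondary income = 110.5
Current account = -877.6 + 341.3 + 110.5 = -425.8

-425.8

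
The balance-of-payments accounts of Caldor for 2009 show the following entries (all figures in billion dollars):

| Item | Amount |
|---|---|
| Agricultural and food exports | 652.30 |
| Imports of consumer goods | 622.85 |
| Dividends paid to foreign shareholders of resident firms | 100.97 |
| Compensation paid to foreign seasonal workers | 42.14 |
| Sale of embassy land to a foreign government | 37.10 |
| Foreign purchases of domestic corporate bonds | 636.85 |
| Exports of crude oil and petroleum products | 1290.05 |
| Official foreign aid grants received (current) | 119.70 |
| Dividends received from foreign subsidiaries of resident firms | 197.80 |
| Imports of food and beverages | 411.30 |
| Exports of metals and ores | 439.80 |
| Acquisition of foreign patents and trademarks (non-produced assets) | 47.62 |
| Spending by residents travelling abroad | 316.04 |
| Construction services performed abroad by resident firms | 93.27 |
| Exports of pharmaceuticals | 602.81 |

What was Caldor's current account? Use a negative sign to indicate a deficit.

Goods: 1290.05 - 622.85 + 602.81 + 652.30 - 411.30 + 439.80 = 1950.81
Services: -316.04 + 93.27 = -222.77
Primary income: -100.97 + 197.80 - 42.14 = 54.69
Secondary income: 119.70
Current account = 1950.81 + (-222.77) + 54.69 + 119.70 = 1902.43
(Excluded from the current account — capital account: sale of embassy land to a foreign government 37.10, acquisition of foreign patents and trademarks (non-produced assets) 47.62; financial account: foreign purchases of domestic corporate bonds 636.85.)

1902.43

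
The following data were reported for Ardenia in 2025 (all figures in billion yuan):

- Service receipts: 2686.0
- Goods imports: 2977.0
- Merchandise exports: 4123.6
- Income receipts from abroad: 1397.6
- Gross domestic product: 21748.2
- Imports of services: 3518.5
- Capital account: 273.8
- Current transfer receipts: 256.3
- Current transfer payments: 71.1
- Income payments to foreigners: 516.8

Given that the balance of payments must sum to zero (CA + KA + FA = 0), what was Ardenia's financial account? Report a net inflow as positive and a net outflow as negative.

Goods balance = 4123.6 - 2977.0 = 1146.6
Services balance = 2686.0 - 3518.5 = -832.5
Trade balance (goods + services) = 1146.6 + (-832.5) = 314.1
Net primary income = 1397.6 - 516.8 = 880.8
Net secondary income = 256.3 - 71.1 = 185.2
Current account = 314.1 + 880.8 + 185.2 = 1380.1
Financial account = -(1380.1 + 273.8) = -1653.9

-1653.9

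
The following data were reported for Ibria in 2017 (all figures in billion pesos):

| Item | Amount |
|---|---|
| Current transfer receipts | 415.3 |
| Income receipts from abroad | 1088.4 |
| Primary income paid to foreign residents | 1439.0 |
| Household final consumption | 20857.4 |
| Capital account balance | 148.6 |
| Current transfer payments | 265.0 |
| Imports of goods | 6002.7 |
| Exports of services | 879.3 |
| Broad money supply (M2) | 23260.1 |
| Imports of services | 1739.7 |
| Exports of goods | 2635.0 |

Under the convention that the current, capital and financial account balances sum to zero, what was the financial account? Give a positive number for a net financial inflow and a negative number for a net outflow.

4279.8

Goods balance = 2635.0 - 6002.7 = -3367.7
Services balance = 879.3 - 1739.7 = -860.4
Trade balance (goods + services) = -3367.7 + (-860.4) = -4228.1
Net primary income = 1088.4 - 1439.0 = -350.6
Net secondary income = 415.3 - 265.0 = 150.3
Current account = -4228.1 + (-350.6) + 150.3 = -4428.4
Financial account = -(-4428.4 + 148.6) = 4279.8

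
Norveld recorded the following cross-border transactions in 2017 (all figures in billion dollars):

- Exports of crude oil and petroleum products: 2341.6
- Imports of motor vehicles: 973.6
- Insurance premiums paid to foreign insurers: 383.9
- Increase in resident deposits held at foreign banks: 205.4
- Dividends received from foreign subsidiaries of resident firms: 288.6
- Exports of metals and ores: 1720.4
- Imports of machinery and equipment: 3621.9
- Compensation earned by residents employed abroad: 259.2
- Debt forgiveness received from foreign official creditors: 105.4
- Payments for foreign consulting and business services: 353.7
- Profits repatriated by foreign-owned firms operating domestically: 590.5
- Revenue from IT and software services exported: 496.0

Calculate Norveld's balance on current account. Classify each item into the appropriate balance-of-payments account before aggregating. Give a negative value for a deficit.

-817.8

Goods: 1720.4 + 2341.6 - 3621.9 - 973.6 = -533.5
Services: -383.9 + 496.0 - 353.7 = -241.6
Primary income: 259.2 + 288.6 - 590.5 = -42.7
Current account = (-533.5) + (-241.6) + (-42.7) = -817.8
(Excluded from the current account — financial account: increase in resident deposits held at foreign banks 205.4; capital account: debt forgiveness received from foreign official creditors 105.4.)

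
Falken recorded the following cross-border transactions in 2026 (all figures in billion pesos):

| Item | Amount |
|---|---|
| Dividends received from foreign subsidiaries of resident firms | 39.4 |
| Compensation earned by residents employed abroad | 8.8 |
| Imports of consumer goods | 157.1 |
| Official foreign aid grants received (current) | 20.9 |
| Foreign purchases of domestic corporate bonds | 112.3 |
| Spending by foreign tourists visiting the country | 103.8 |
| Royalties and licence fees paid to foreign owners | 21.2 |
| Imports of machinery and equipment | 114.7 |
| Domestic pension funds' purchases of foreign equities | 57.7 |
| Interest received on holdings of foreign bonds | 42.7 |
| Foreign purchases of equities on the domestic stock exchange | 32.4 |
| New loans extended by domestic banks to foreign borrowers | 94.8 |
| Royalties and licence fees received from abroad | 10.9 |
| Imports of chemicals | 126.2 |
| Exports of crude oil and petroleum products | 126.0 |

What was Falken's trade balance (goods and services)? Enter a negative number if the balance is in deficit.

-178.5

Goods: -114.7 - 157.1 - 126.2 + 126.0 = -272.0
Services: -21.2 + 103.8 + 10.9 = 93.5
Trade balance = -272.0 + 93.5 = -178.5
(Excluded from the trade balance — primary income: dividends received from foreign subsidiaries of resident firms 39.4, compensation earned by residents employed abroad 8.8, interest received on holdings of foreign bonds 42.7; secondary income: official foreign aid grants received (current) 20.9; financial account: foreign purchases of domestic corporate bonds 112.3, domestic pension funds' purchases of foreign equities 57.7, foreign purchases of equities on the domestic stock exchange 32.4, new loans extended by domestic banks to foreign borrowers 94.8.)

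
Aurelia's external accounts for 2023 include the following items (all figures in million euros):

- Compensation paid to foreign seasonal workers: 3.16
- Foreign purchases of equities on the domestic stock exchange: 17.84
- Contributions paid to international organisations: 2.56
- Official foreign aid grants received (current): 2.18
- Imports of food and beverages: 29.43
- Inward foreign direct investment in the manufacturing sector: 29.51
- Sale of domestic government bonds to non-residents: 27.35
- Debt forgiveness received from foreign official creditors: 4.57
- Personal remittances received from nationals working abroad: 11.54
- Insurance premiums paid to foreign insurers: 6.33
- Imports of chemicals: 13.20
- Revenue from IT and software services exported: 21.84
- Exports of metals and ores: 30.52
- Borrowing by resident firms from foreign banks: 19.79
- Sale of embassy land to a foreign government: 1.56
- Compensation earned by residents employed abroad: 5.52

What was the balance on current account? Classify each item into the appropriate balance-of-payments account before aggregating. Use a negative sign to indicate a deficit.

16.92

Goods: -13.20 - 29.43 + 30.52 = -12.11
Services: -6.33 + 21.84 = 15.51
Primary income: -3.16 + 5.52 = 2.36
Secondary income: 11.54 - 2.56 + 2.18 = 11.16
Current account = (-12.11) + 15.51 + 2.36 + 11.16 = 16.92
(Excluded from the current account — financial account: foreign purchases of equities on the domestic stock exchange 17.84, inward foreign direct investment in the manufacturing sector 29.51, sale of domestic government bonds to non-residents 27.35, borrowing by resident firms from foreign banks 19.79; capital account: debt forgiveness received from foreign official creditors 4.57, sale of embassy land to a foreign government 1.56.)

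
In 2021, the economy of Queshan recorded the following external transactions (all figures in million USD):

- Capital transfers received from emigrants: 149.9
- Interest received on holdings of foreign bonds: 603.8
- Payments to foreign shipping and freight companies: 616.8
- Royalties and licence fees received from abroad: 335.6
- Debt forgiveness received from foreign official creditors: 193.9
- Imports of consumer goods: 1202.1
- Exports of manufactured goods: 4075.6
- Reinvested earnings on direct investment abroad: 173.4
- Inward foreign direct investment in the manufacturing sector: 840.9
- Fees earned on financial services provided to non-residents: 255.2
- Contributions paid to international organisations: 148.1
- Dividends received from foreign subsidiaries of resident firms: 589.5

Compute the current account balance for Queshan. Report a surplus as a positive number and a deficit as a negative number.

4066.1

Goods: 4075.6 - 1202.1 = 2873.5
Services: -616.8 + 335.6 + 255.2 = -26.0
Primary income: 603.8 + 173.4 + 589.5 = 1366.7
Secondary income: -148.1
Current account = 2873.5 + (-26.0) + 1366.7 + (-148.1) = 4066.1
(Excluded from the current account — capital account: capital transfers received from emigrants 149.9, debt forgiveness received from foreign official creditors 193.9; financial account: inward foreign direct investment in the manufacturing sector 840.9.)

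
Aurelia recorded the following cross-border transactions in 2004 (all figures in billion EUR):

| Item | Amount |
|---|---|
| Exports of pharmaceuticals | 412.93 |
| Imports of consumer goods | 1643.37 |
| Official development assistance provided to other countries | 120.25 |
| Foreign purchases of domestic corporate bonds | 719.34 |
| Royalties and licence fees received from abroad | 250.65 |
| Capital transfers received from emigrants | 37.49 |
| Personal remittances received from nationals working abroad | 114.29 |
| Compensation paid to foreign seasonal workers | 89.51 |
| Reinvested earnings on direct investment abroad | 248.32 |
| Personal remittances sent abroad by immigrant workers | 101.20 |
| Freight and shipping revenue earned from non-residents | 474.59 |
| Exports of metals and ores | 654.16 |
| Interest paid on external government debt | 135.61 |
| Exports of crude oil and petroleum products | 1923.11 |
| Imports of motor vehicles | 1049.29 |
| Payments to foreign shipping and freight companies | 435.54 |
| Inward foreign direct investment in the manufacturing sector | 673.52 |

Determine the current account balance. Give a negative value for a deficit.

Goods: 1923.11 + 412.93 - 1643.37 - 1049.29 + 654.16 = 297.54
Services: 474.59 + 250.65 - 435.54 = 289.70
Primary income: -89.51 - 135.61 + 248.32 = 23.20
Secondary income: -101.20 + 114.29 - 120.25 = -107.16
Current account = 297.54 + 289.70 + 23.20 + (-107.16) = 503.28
(Excluded from the current account — financial account: foreign purchases of domestic corporate bonds 719.34, inward foreign direct investment in the manufacturing sector 673.52; capital account: capital transfers received from emigrants 37.49.)

503.28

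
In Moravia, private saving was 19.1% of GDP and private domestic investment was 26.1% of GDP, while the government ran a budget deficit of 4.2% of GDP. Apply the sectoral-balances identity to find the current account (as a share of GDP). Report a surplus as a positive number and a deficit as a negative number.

-11.2

By the sectoral-balances identity, CA = (S_private - I) + (T - G).
Private balance = 19.1 - 26.1 = -7.0
Government balance (T - G) = -4.2
CA = -7.0 + (-4.2) = -11.2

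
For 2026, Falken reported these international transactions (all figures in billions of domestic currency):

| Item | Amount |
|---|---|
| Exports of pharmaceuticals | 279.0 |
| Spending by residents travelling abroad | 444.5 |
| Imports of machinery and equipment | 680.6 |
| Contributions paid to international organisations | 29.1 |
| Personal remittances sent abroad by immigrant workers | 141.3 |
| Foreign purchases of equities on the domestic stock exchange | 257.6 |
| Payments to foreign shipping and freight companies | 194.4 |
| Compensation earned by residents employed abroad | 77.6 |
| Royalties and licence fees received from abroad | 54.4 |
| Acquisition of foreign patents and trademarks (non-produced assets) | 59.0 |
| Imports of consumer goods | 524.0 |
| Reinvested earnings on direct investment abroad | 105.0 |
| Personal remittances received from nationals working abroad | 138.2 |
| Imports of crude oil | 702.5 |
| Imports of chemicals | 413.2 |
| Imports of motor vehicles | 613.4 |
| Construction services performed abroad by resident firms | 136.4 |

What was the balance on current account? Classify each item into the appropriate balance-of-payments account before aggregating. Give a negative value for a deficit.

-2952.4

Goods: 279.0 - 702.5 - 613.4 - 413.2 - 680.6 - 524.0 = -2654.7
Services: 54.4 + 136.4 - 194.4 - 444.5 = -448.1
Primary income: 105.0 + 77.6 = 182.6
Secondary income: -29.1 - 141.3 + 138.2 = -32.2
Current account = (-2654.7) + (-448.1) + 182.6 + (-32.2) = -2952.4
(Excluded from the current account — financial account: foreign purchases of equities on the domestic stock exchange 257.6; capital account: acquisition of foreign patents and trademarks (non-produced assets) 59.0.)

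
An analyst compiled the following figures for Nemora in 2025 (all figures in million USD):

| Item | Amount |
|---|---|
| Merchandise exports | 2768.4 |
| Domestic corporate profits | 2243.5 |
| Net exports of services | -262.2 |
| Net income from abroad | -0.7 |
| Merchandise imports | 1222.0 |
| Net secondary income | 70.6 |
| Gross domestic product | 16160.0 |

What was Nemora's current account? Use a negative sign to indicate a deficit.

1354.1

Goods balance = 2768.4 - 1222.0 = 1546.4
Services balance = -262.2
Trade balance (goods + services) = 1546.4 + (-262.2) = 1284.2
Net primary income = -0.7
Net secondary income = 70.6
Current account = 1284.2 + (-0.7) + 70.6 = 1354.1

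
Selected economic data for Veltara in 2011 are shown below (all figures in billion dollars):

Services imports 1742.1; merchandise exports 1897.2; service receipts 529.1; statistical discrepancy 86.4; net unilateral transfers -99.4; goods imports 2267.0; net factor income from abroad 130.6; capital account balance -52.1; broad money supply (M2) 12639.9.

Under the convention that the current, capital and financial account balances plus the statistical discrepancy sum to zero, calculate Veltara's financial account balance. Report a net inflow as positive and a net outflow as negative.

1517.3

Goods balance = 1897.2 - 2267.0 = -369.8
Services balance = 529.1 - 1742.1 = -1213.0
Trade balance (goods + services) = -369.8 + (-1213.0) = -1582.8
Net primary income = 130.6
Net secondary income = -99.4
Current account = -1582.8 + 130.6 + (-99.4) = -1551.6
Financial account = -(-1551.6 + (-52.1) + 86.4) = 1517.3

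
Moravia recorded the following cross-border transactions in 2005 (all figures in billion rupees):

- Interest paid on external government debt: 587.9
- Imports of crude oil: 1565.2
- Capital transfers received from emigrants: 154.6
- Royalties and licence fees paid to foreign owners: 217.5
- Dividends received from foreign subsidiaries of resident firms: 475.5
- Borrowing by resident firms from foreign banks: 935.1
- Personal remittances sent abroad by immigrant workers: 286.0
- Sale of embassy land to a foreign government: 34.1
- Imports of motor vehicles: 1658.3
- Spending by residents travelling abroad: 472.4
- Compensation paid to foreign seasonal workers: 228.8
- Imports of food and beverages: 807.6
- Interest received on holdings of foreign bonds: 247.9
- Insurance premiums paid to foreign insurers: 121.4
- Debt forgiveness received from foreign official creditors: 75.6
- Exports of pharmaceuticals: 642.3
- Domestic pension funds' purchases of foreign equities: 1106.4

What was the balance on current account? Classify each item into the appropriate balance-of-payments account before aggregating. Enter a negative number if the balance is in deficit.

-4579.4

Goods: -807.6 - 1658.3 - 1565.2 + 642.3 = -3388.8
Services: -472.4 - 121.4 - 217.5 = -811.3
Primary income: 247.9 - 587.9 + 475.5 - 228.8 = -93.3
Secondary income: -286.0
Current account = (-3388.8) + (-811.3) + (-93.3) + (-286.0) = -4579.4
(Excluded from the current account — capital account: capital transfers received from emigrants 154.6, sale of embassy land to a foreign government 34.1, debt forgiveness received from foreign official creditors 75.6; financial account: borrowing by resident firms from foreign banks 935.1, domestic pension funds' purchases of foreign equities 1106.4.)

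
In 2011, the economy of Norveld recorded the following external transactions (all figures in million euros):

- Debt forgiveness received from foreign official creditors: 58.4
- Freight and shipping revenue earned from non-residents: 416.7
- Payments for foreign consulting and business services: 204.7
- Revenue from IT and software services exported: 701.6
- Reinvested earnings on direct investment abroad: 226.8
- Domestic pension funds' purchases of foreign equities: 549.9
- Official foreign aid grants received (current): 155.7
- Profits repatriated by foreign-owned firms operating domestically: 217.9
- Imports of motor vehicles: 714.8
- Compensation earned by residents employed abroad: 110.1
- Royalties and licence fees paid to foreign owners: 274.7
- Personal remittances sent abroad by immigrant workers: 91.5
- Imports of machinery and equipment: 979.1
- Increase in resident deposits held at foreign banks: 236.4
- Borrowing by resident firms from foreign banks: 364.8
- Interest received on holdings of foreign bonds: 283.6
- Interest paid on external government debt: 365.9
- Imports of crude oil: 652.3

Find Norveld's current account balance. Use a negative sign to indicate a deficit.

-1606.4

Goods: -979.1 - 714.8 - 652.3 = -2346.2
Services: 416.7 - 204.7 - 274.7 + 701.6 = 638.9
Primary income: -365.9 + 110.1 + 283.6 + 226.8 - 217.9 = 36.7
Secondary income: -91.5 + 155.7 = 64.2
Current account = (-2346.2) + 638.9 + 36.7 + 64.2 = -1606.4
(Excluded from the current account — capital account: debt forgiveness received from foreign official creditors 58.4; financial account: domestic pension funds' purchases of foreign equities 549.9, increase in resident deposits held at foreign banks 236.4, borrowing by resident firms from foreign banks 364.8.)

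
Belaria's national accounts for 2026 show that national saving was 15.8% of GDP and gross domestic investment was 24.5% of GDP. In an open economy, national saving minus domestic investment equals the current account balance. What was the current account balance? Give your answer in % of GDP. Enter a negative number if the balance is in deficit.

CA = S - I = 15.8 - 24.5 = -8.7

-8.7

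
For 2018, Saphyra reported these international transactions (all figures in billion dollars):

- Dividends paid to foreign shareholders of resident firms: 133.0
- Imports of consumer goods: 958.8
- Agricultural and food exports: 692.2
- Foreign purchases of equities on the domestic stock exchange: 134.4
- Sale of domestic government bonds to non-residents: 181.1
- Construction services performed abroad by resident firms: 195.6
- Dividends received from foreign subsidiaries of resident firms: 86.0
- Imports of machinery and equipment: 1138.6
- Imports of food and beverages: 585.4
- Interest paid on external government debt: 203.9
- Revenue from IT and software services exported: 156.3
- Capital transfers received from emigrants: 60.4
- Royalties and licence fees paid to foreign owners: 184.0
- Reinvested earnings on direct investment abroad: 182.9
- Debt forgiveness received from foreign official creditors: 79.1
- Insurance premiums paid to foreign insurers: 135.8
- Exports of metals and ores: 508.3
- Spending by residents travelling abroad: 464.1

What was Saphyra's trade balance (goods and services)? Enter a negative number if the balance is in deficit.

Goods: -1138.6 - 585.4 - 958.8 + 508.3 + 692.2 = -1482.3
Services: 156.3 - 184.0 + 195.6 - 464.1 - 135.8 = -432.0
Trade balance = -1482.3 + (-432.0) = -1914.3
(Excluded from the trade balance — primary income: dividends paid to foreign shareholders of resident firms 133.0, dividends received from foreign subsidiaries of resident firms 86.0, interest paid on external government debt 203.9, reinvested earnings on direct investment abroad 182.9; financial account: foreign purchases of equities on the domestic stock exchange 134.4, sale of domestic government bonds to non-residents 181.1; capital account: capital transfers received from emigrants 60.4, debt forgiveness received from foreign official creditors 79.1.)

-1914.3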